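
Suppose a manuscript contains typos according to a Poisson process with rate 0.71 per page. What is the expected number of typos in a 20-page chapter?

E[N] = λt = 0.71 × 20 = 14.2 (a 20-page chapter = 20 pages).

14.2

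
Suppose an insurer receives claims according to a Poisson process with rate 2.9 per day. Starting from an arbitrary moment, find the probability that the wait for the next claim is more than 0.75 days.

The wait for the next event is exponential with rate λ = 2.9 per day.
P(T > 0.75) = e^(−λt) = e^(−2.9 × 0.75) = e^(−2.175) ≈ 0.1136.

0.1136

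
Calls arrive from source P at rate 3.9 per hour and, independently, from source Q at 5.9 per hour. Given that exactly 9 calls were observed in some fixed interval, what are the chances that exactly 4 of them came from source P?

0.2500

Given the total, each event is independently from source P with probability p = λ_P/(λ_P+λ_Q) = 3.9/9.8 ≈ 0.3980.
So K ~ Binomial(9, 3.9/9.8): P(K = 4) = C(9,4) · (3.9/9.8)^4 · (5.9/9.8)^5 ≈ 0.2500.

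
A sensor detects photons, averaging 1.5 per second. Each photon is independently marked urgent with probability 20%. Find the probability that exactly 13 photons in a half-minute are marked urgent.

Thinning: the photons that are marked urgent themselves form a Poisson process with rate 0.2 × 1.5 = 0.3 per second.
Over the interval, μ = 0.3 × 30 = 9 (a half-minute = 30 seconds).
P(N = 13) = e^(−9) · 9^13/13! ≈ 0.0504.

0.0504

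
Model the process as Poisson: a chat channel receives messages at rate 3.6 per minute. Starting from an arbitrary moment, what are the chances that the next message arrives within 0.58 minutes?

0.8761

Inter-arrival times are exponential with rate λ = 3.6 per minute.
P(T ≤ 0.58) = 1 − e^(−λt) = 1 − e^(−3.6 × 0.58) = 1 − e^(−2.088) ≈ 0.8761.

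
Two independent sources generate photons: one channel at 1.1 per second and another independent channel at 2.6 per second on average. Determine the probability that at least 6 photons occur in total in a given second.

0.1699

Independent Poisson processes superpose: combined rate λ = 1.1 + 2.6 = 3.7 per second.
So μ = 3.7.
P(N ≥ 6) = 1 − P(N ≤ 5) ≈ 0.1699.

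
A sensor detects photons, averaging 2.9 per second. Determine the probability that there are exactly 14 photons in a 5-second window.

Over the interval, μ = 2.9 × 5 = 14.5 (a 5-second window = 5 seconds).
P(N = 14) = e^(−μ) μ^14/14! = e^(−14.5) · 14.5^14/87178291200 ≈ 0.1051.

0.1051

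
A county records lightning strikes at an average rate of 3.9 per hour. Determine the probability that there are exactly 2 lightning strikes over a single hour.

0.1539

With mean μ = 3.9 per hour,
P(N = 2) = e^(−μ) μ^2/2! = e^(−3.9) · 3.9^2/2 ≈ 0.1539.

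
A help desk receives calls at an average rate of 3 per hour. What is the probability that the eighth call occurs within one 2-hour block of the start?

Over the interval, μ = 3 × 2 = 6 (a 2-hour block = 2 hours).
The eighth arrival falls in the interval iff at least 8 events occur there: P(S_8 ≤ t) = P(N ≥ 8) = 1 − P(N ≤ 7) ≈ 0.2560.

0.2560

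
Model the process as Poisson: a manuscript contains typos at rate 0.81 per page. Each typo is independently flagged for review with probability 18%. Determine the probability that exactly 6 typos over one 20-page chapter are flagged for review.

Thinning: the typos that are flagged for review themselves form a Poisson process with rate 0.18 × 0.81 = 0.1458 per page.
Over the interval, μ = 0.1458 × 20 = 2.916 (a 20-page chapter = 20 pages).
P(N = 6) = e^(−2.916) · 2.916^6/6! ≈ 0.0462.

0.0462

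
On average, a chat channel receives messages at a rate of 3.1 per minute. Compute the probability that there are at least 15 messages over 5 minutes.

Over the interval, μ = 3.1 × 5 = 15.5 (5 minutes).
P(N ≥ 15) = 1 − P(N ≤ 14) = 1 − Σ_{j=0}^{14} e^(−μ) μ^j/j! ≈ 0.5846.

0.5846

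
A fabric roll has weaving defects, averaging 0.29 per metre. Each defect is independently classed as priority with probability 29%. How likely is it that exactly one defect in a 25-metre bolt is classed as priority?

0.2568

Thinning: the defects that are classed as priority themselves form a Poisson process with rate 0.29 × 0.29 = 0.0841 per metre.
Over the interval, μ = 0.0841 × 25 = 2.1025 (a 25-metre bolt = 25 metres).
P(N = 1) = e^(−2.1025) · 2.1025^1/1! ≈ 0.2568.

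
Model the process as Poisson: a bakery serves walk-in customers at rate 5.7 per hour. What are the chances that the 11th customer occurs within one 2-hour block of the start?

0.5869

Over the interval, μ = 5.7 × 2 = 11.4 (a 2-hour block = 2 hours).
The 11th arrival falls in the interval iff at least 11 events occur there: P(S_11 ≤ t) = P(N ≥ 11) = 1 − P(N ≤ 10) ≈ 0.5869.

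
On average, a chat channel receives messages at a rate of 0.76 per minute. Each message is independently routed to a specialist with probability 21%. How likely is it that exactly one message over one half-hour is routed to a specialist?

Thinning: the messages that are routed to a specialist themselves form a Poisson process with rate 0.21 × 0.76 = 0.1596 per minute.
Over the interval, μ = 0.1596 × 30 = 4.788 (a half-hour = 30 minutes).
P(N = 1) = e^(−4.788) · 4.788^1/1! ≈ 0.0399.

0.0399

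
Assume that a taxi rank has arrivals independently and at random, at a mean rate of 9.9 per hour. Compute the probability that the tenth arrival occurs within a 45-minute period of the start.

Over the interval, μ = 9.9 × 0.75 = 7.425 (a 45-minute period = 0.75 hours).
The tenth arrival falls in the interval iff at least 10 events occur there: P(S_10 ≤ t) = P(N ≥ 10) = 1 − P(N ≤ 9) ≈ 0.2151.

0.2151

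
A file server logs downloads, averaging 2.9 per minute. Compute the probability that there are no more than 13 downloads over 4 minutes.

Over the interval, μ = 2.9 × 4 = 11.6 (4 minutes).
P(N ≤ 13) = Σ_{j=0}^{13} e^(−μ) μ^j/j! ≈ 0.7230.

0.7230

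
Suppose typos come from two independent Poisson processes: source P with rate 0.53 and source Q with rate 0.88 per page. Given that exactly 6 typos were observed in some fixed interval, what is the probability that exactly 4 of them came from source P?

Given the total, each event is independently from source P with probability p = λ_P/(λ_P+λ_Q) = 0.53/1.41 ≈ 0.3759.
So K ~ Binomial(6, 0.53/1.41): P(K = 4) = C(6,4) · (0.53/1.41)^4 · (0.88/1.41)^2 ≈ 0.1166.

0.1166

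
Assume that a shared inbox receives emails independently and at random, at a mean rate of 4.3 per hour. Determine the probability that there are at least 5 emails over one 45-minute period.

0.2239

Over the interval, μ = 4.3 × 0.75 = 3.225 (a 45-minute period = 0.75 hours).
P(N ≥ 5) = 1 − P(N ≤ 4) = 1 − Σ_{j=0}^{4} e^(−μ) μ^j/j! ≈ 0.2239.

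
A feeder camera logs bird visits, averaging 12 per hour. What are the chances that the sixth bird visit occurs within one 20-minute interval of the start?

Over the interval, μ = 12 × 1/3 = 4 (a 20-minute interval = 1/3 hours).
The sixth arrival falls in the interval iff at least 6 events occur there: P(S_6 ≤ t) = P(N ≥ 6) = 1 − P(N ≤ 5) ≈ 0.2149.

0.2149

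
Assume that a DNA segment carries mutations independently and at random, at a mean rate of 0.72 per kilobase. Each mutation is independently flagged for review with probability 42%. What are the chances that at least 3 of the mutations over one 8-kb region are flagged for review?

0.4353

Thinning: the mutations that are flagged for review themselves form a Poisson process with rate 0.42 × 0.72 = 0.3024 per kilobase.
Over the interval, μ = 0.3024 × 8 = 2.4192 (an 8-kb region = 8 kilobases).
P(N ≥ 3) = 1 − P(N ≤ 2) ≈ 0.4353.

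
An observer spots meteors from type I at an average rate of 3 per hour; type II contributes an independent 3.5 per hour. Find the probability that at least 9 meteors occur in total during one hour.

Independent Poisson processes superpose: combined rate λ = 3 + 3.5 = 6.5 per hour.
So μ = 6.5.
P(N ≥ 9) = 1 − P(N ≤ 8) ≈ 0.2084.

0.2084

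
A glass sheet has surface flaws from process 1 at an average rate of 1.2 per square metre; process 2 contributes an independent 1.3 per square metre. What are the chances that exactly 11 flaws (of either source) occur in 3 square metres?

0.0585

Independent Poisson processes superpose: combined rate λ = 1.2 + 1.3 = 2.5 per square metre.
Over the interval, μ = 2.5 × 3 = 7.5 (3 square metres).
P(N = 11) = e^(−7.5) · 7.5^11/11! ≈ 0.0585.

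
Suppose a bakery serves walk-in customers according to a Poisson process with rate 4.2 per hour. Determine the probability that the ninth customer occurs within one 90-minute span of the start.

0.1852

Over the interval, μ = 4.2 × 1.5 = 6.3 (a 90-minute span = 1.5 hours).
The ninth arrival falls in the interval iff at least 9 events occur there: P(S_9 ≤ t) = P(N ≥ 9) = 1 − P(N ≤ 8) ≈ 0.1852.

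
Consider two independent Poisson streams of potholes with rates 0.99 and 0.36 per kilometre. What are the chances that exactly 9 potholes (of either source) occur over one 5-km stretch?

0.0939

Independent Poisson processes superpose: combined rate λ = 0.99 + 0.36 = 1.35 per kilometre.
Over the interval, μ = 1.35 × 5 = 6.75 (a 5-km stretch = 5 kilometres).
P(N = 9) = e^(−6.75) · 6.75^9/9! ≈ 0.0939.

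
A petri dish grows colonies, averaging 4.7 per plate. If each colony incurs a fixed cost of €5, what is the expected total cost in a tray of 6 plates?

€141

E[N] = 4.7 × 6 = 28.2 (a tray of 6 plates = 6 plates); E[cost] = 28.2 × €5 = €141.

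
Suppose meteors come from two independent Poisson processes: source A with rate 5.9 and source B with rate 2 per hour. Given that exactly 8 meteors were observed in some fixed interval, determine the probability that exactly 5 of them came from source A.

Given the total, each event is independently from source A with probability p = λ_A/(λ_A+λ_B) = 5.9/7.9 ≈ 0.7468.
So K ~ Binomial(8, 5.9/7.9): P(K = 5) = C(8,5) · (5.9/7.9)^5 · (2/7.9)^3 ≈ 0.2111.

0.2111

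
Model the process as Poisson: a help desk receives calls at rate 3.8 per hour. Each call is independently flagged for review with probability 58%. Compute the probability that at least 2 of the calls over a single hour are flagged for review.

Thinning: the calls that are flagged for review themselves form a Poisson process with rate 0.58 × 3.8 = 2.204 per hour.
So μ = 2.204.
P(N ≥ 2) = 1 − P(N ≤ 1) ≈ 0.6464.

0.6464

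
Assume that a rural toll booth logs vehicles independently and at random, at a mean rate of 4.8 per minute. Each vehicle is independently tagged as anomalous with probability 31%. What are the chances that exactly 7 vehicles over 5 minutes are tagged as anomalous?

Thinning: the vehicles that are tagged as anomalous themselves form a Poisson process with rate 0.31 × 4.8 = 1.488 per minute.
Over the interval, μ = 1.488 × 5 = 7.44 (5 minutes).
P(N = 7) = e^(−7.44) · 7.44^7/7! ≈ 0.1470.

0.1470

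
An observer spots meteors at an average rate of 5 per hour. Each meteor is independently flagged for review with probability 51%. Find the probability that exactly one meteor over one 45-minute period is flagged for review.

0.2825

Thinning: the meteors that are flagged for review themselves form a Poisson process with rate 0.51 × 5 = 2.55 per hour.
Over the interval, μ = 2.55 × 0.75 = 1.9125 (a 45-minute period = 0.75 hours).
P(N = 1) = e^(−1.9125) · 1.9125^1/1! ≈ 0.2825.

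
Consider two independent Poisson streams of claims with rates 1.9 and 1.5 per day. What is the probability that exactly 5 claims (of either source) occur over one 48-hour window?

Independent Poisson processes superpose: combined rate λ = 1.9 + 1.5 = 3.4 per day.
Over the interval, μ = 3.4 × 2 = 6.8 (a 48-hour window = 2 days).
P(N = 5) = e^(−6.8) · 6.8^5/5! ≈ 0.1349.

0.1349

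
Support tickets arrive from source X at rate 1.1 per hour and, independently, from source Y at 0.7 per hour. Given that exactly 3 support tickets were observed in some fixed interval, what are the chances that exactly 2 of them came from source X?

0.4357

Given the total, each event is independently from source X with probability p = λ_X/(λ_X+λ_Y) = 1.1/1.8 ≈ 0.6111.
So K ~ Binomial(3, 1.1/1.8): P(K = 2) = C(3,2) · (1.1/1.8)^2 · (0.7/1.8)^1 ≈ 0.4357.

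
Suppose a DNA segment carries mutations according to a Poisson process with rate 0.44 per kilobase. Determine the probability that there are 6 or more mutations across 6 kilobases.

Over the interval, μ = 0.44 × 6 = 2.64 (6 kilobases).
P(N ≥ 6) = 1 − P(N ≤ 5) = 1 − Σ_{j=0}^{5} e^(−μ) μ^j/j! ≈ 0.0520.

0.0520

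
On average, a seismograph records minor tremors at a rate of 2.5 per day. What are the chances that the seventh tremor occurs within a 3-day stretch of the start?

0.6218

Over the interval, μ = 2.5 × 3 = 7.5 (a 3-day stretch = 3 days).
The seventh arrival falls in the interval iff at least 7 events occur there: P(S_7 ≤ t) = P(N ≥ 7) = 1 − P(N ≤ 6) ≈ 0.6218.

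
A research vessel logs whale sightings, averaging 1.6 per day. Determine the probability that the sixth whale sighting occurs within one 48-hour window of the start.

0.1054

Over the interval, μ = 1.6 × 2 = 3.2 (a 48-hour window = 2 days).
The sixth arrival falls in the interval iff at least 6 events occur there: P(S_6 ≤ t) = P(N ≥ 6) = 1 − P(N ≤ 5) ≈ 0.1054.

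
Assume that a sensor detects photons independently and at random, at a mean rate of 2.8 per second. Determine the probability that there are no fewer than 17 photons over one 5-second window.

0.2441

Over the interval, μ = 2.8 × 5 = 14 (a 5-second window = 5 seconds).
P(N ≥ 17) = 1 − P(N ≤ 16) = 1 − Σ_{j=0}^{16} e^(−μ) μ^j/j! ≈ 0.2441.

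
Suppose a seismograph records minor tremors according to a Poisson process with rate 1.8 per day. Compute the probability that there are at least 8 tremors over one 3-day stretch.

Over the interval, μ = 1.8 × 3 = 5.4 (a 3-day stretch = 3 days).
P(N ≥ 8) = 1 − P(N ≤ 7) = 1 − Σ_{j=0}^{7} e^(−μ) μ^j/j! ≈ 0.1783.

0.1783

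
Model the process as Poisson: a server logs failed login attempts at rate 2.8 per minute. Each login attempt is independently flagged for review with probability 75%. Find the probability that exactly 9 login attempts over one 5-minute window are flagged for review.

0.1177

Thinning: the login attempts that are flagged for review themselves form a Poisson process with rate 0.75 × 2.8 = 2.1 per minute.
Over the interval, μ = 2.1 × 5 = 10.5 (a 5-minute window = 5 minutes).
P(N = 9) = e^(−10.5) · 10.5^9/9! ≈ 0.1177.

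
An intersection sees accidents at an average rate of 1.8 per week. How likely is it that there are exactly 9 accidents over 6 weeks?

0.1124

Over the interval, μ = 1.8 × 6 = 10.8 (6 weeks).
P(N = 9) = e^(−μ) μ^9/9! = e^(−10.8) · 10.8^9/362880 ≈ 0.1124.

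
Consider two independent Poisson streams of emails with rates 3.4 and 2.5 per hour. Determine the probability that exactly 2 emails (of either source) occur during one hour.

0.0477

Independent Poisson processes superpose: combined rate λ = 3.4 + 2.5 = 5.9 per hour.
So μ = 5.9.
P(N = 2) = e^(−5.9) · 5.9^2/2! ≈ 0.0477.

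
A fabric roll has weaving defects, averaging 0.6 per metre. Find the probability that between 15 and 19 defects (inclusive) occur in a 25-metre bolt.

Over the interval, μ = 0.6 × 25 = 15 (a 25-metre bolt = 25 metres).
P(15 ≤ N ≤ 19) = Σ_{j=15}^{19} e^(−15) · 15^j/j! ≈ 0.4096.

0.4096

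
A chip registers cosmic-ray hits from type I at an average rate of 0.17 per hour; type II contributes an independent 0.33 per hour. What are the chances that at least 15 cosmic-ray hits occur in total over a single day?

Independent Poisson processes superpose: combined rate λ = 0.17 + 0.33 = 0.5 per hour.
Over the interval, μ = 0.5 × 24 = 12 (a day = 24 hours).
P(N ≥ 15) = 1 − P(N ≤ 14) ≈ 0.2280.

0.2280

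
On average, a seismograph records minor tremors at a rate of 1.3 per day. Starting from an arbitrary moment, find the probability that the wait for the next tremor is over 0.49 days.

The wait for the next event is exponential with rate λ = 1.3 per day.
P(T > 0.49) = e^(−λt) = e^(−1.3 × 0.49) = e^(−0.637) ≈ 0.5289.

0.5289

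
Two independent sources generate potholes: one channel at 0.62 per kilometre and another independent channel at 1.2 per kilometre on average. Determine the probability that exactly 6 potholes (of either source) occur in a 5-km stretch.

Independent Poisson processes superpose: combined rate λ = 0.62 + 1.2 = 1.82 per kilometre.
Over the interval, μ = 1.82 × 5 = 9.1 (a 5-km stretch = 5 kilometres).
P(N = 6) = e^(−9.1) · 9.1^6/6! ≈ 0.0881.

0.0881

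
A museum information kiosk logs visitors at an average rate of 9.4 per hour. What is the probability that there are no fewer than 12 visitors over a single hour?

0.2374

With mean μ = 9.4 per hour,
P(N ≥ 12) = 1 − P(N ≤ 11) = 1 − Σ_{j=0}^{11} e^(−μ) μ^j/j! ≈ 0.2374.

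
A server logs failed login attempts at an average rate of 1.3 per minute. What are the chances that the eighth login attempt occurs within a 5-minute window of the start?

0.3272

Over the interval, μ = 1.3 × 5 = 6.5 (a 5-minute window = 5 minutes).
The eighth arrival falls in the interval iff at least 8 events occur there: P(S_8 ≤ t) = P(N ≥ 8) = 1 − P(N ≤ 7) ≈ 0.3272.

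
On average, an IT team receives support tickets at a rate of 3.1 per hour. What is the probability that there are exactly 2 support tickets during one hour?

0.2165

With mean μ = 3.1 per hour,
P(N = 2) = e^(−μ) μ^2/2! = e^(−3.1) · 3.1^2/2 ≈ 0.2165.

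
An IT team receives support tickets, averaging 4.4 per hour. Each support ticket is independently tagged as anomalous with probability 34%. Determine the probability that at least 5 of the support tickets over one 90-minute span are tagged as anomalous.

0.0773

Thinning: the support tickets that are tagged as anomalous themselves form a Poisson process with rate 0.34 × 4.4 = 1.496 per hour.
Over the interval, μ = 1.496 × 1.5 = 2.244 (a 90-minute span = 1.5 hours).
P(N ≥ 5) = 1 − P(N ≤ 4) ≈ 0.0773.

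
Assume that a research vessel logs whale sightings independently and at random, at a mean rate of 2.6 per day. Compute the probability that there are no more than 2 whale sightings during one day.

0.5184

With mean μ = 2.6 per day,
P(N ≤ 2) = Σ_{j=0}^{2} e^(−μ) μ^j/j! ≈ 0.5184.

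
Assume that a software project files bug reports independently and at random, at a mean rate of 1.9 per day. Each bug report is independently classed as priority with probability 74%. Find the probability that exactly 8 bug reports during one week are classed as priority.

Thinning: the bug reports that are classed as priority themselves form a Poisson process with rate 0.74 × 1.9 = 1.406 per day.
Over the interval, μ = 1.406 × 7 = 9.842 (a week = 7 days).
P(N = 8) = e^(−9.842) · 9.842^8/8! ≈ 0.1161.

0.1161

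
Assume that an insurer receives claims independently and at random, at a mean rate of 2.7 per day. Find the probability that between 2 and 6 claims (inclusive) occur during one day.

With mean μ = 2.7 per day,
P(2 ≤ N ≤ 6) = Σ_{j=2}^{6} e^(−2.7) · 2.7^j/j! ≈ 0.7308.

0.7308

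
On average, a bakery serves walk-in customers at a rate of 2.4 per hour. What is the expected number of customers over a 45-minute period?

1.8

E[N] = λt = 2.4 × 0.75 = 1.8 (a 45-minute period = 0.75 hours).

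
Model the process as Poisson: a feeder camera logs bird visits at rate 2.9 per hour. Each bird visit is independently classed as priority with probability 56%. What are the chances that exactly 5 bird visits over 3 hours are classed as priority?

0.1752

Thinning: the bird visits that are classed as priority themselves form a Poisson process with rate 0.56 × 2.9 = 1.624 per hour.
Over the interval, μ = 1.624 × 3 = 4.872 (3 hours).
P(N = 5) = e^(−4.872) · 4.872^5/5! ≈ 0.1752.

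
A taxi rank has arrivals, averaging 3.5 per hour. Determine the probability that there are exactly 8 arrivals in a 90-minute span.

0.0751

Over the interval, μ = 3.5 × 1.5 = 5.25 (a 90-minute span = 1.5 hours).
P(N = 8) = e^(−μ) μ^8/8! = e^(−5.25) · 5.25^8/40320 ≈ 0.0751.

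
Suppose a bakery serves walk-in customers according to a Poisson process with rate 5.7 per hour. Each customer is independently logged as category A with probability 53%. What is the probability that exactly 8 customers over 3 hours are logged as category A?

Thinning: the customers that are logged as category A themselves form a Poisson process with rate 0.53 × 5.7 = 3.021 per hour.
Over the interval, μ = 3.021 × 3 = 9.063 (3 hours).
P(N = 8) = e^(−9.063) · 9.063^8/8! ≈ 0.1308.

0.1308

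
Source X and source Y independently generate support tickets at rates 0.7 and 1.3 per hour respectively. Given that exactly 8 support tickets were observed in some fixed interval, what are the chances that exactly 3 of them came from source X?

Given the total, each event is independently from source X with probability p = λ_X/(λ_X+λ_Y) = 0.7/2 = 0.3500.
So K ~ Binomial(8, 0.7/2): P(K = 3) = C(8,3) · (0.7/2)^3 · (1.3/2)^5 ≈ 0.2786.

0.2786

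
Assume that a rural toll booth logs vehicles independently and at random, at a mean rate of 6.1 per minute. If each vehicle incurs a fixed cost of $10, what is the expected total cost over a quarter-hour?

E[N] = 6.1 × 15 = 91.5 (a quarter-hour = 15 minutes); E[cost] = 91.5 × $10 = $915.

$915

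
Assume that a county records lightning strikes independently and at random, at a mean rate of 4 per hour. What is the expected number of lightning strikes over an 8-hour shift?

E[N] = λt = 4 × 8 = 32 (an 8-hour shift = 8 hours).

32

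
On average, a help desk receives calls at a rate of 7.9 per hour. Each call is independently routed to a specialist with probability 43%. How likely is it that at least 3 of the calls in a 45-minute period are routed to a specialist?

0.4684

Thinning: the calls that are routed to a specialist themselves form a Poisson process with rate 0.43 × 7.9 = 3.397 per hour.
Over the interval, μ = 3.397 × 0.75 = 2.54775 (a 45-minute period = 0.75 hours).
P(N ≥ 3) = 1 − P(N ≤ 2) ≈ 0.4684.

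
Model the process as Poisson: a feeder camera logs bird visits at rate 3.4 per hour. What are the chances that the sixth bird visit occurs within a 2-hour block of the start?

Over the interval, μ = 3.4 × 2 = 6.8 (a 2-hour block = 2 hours).
The sixth arrival falls in the interval iff at least 6 events occur there: P(S_6 ≤ t) = P(N ≥ 6) = 1 − P(N ≤ 5) ≈ 0.6730.

0.6730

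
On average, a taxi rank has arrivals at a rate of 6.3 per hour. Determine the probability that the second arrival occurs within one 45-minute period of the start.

Over the interval, μ = 6.3 × 0.75 = 4.725 (a 45-minute period = 0.75 hours).
The second arrival falls in the interval iff at least 2 events occur there: P(S_2 ≤ t) = P(N ≥ 2) = 1 − P(N ≤ 1) ≈ 0.9492.

0.9492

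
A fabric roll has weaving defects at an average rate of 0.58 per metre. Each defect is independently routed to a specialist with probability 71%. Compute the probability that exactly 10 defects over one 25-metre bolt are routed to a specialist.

Thinning: the defects that are routed to a specialist themselves form a Poisson process with rate 0.71 × 0.58 = 0.4118 per metre.
Over the interval, μ = 0.4118 × 25 = 10.295 (a 25-metre bolt = 25 metres).
P(N = 10) = e^(−10.295) · 10.295^10/10! ≈ 0.1246.

0.1246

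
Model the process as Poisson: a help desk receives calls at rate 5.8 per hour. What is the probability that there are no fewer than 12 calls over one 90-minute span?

0.1689

Over the interval, μ = 5.8 × 1.5 = 8.7 (a 90-minute span = 1.5 hours).
P(N ≥ 12) = 1 − P(N ≤ 11) = 1 − Σ_{j=0}^{11} e^(−μ) μ^j/j! ≈ 0.1689.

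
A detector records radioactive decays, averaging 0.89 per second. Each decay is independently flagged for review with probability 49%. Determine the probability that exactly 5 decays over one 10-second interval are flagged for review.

0.1678

Thinning: the decays that are flagged for review themselves form a Poisson process with rate 0.49 × 0.89 = 0.4361 per second.
Over the interval, μ = 0.4361 × 10 = 4.361 (a 10-second interval = 10 seconds).
P(N = 5) = e^(−4.361) · 4.361^5/5! ≈ 0.1678.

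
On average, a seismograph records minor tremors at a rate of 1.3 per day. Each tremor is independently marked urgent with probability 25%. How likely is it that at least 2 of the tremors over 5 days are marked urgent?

0.4831

Thinning: the tremors that are marked urgent themselves form a Poisson process with rate 0.25 × 1.3 = 0.325 per day.
Over the interval, μ = 0.325 × 5 = 1.625 (5 days).
P(N ≥ 2) = 1 − P(N ≤ 1) ≈ 0.4831.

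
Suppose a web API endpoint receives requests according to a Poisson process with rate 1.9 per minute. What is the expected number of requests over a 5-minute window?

E[N] = λt = 1.9 × 5 = 9.5 (a 5-minute window = 5 minutes).

9.5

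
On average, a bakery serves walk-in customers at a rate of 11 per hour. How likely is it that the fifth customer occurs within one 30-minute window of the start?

0.6425

Over the interval, μ = 11 × 0.5 = 5.5 (a 30-minute window = 0.5 hours).
The fifth arrival falls in the interval iff at least 5 events occur there: P(S_5 ≤ t) = P(N ≥ 5) = 1 − P(N ≤ 4) ≈ 0.6425.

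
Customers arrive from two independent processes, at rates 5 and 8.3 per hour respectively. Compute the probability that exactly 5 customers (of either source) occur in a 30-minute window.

Independent Poisson processes superpose: combined rate λ = 5 + 8.3 = 13.3 per hour.
Over the interval, μ = 13.3 × 0.5 = 6.65 (a 30-minute window = 0.5 hours).
P(N = 5) = e^(−6.65) · 6.65^5/5! ≈ 0.1402.

0.1402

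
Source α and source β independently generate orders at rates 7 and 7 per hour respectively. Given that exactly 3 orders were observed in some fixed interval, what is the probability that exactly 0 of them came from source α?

Given the total, each event is independently from source α with probability p = λ_α/(λ_α+λ_β) = 7/14 = 0.5000.
So K ~ Binomial(3, 7/14): P(K = 0) = C(3,0) · (7/14)^0 · (7/14)^3 ≈ 0.1250.

0.1250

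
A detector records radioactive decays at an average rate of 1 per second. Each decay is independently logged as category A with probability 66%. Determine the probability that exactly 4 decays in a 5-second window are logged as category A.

Thinning: the decays that are logged as category A themselves form a Poisson process with rate 0.66 × 1 = 0.66 per second.
Over the interval, μ = 0.66 × 5 = 3.3 (a 5-second window = 5 seconds).
P(N = 4) = e^(−3.3) · 3.3^4/4! ≈ 0.1823.

0.1823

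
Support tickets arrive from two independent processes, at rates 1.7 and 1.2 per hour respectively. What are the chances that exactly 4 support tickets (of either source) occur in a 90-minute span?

Independent Poisson processes superpose: combined rate λ = 1.7 + 1.2 = 2.9 per hour.
Over the interval, μ = 2.9 × 1.5 = 4.35 (a 90-minute span = 1.5 hours).
P(N = 4) = e^(−4.35) · 4.35^4/4! ≈ 0.1926.

0.1926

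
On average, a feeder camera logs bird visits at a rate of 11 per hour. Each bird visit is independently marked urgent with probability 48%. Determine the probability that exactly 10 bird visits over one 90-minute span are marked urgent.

Thinning: the bird visits that are marked urgent themselves form a Poisson process with rate 0.48 × 11 = 5.28 per hour.
Over the interval, μ = 5.28 × 1.5 = 7.92 (a 90-minute span = 1.5 hours).
P(N = 10) = e^(−7.92) · 7.92^10/10! ≈ 0.0972.

0.0972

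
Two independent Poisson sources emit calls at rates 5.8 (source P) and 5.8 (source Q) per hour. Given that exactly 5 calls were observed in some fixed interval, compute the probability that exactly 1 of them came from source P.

0.1562

Given the total, each event is independently from source P with probability p = λ_P/(λ_P+λ_Q) = 5.8/11.6 = 0.5000.
So K ~ Binomial(5, 5.8/11.6): P(K = 1) = C(5,1) · (5.8/11.6)^1 · (5.8/11.6)^4 ≈ 0.1562.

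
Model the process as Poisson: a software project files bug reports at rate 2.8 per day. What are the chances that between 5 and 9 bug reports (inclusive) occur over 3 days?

Over the interval, μ = 2.8 × 3 = 8.4 (3 days).
P(5 ≤ N ≤ 9) = Σ_{j=5}^{9} e^(−8.4) · 8.4^j/j! ≈ 0.5870.

0.5870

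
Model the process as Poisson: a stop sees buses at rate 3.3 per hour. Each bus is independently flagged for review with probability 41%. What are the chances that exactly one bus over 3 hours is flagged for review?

0.0701

Thinning: the buses that are flagged for review themselves form a Poisson process with rate 0.41 × 3.3 = 1.353 per hour.
Over the interval, μ = 1.353 × 3 = 4.059 (3 hours).
P(N = 1) = e^(−4.059) · 4.059^1/1! ≈ 0.0701.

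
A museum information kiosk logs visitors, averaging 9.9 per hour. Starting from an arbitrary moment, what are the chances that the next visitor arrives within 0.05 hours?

0.3904

Inter-arrival times are exponential with rate λ = 9.9 per hour.
P(T ≤ 0.05) = 1 − e^(−λt) = 1 − e^(−9.9 × 0.05) = 1 − e^(−0.495) ≈ 0.3904.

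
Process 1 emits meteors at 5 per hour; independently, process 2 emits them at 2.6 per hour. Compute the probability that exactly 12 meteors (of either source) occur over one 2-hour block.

Independent Poisson processes superpose: combined rate λ = 5 + 2.6 = 7.6 per hour.
Over the interval, μ = 7.6 × 2 = 15.2 (a 2-hour block = 2 hours).
P(N = 12) = e^(−15.2) · 15.2^12/12! ≈ 0.0795.

0.0795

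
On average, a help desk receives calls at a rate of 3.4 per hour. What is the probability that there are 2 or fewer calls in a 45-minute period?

0.5311

Over the interval, μ = 3.4 × 0.75 = 2.55 (a 45-minute period = 0.75 hours).
P(N ≤ 2) = Σ_{j=0}^{2} e^(−μ) μ^j/j! ≈ 0.5311.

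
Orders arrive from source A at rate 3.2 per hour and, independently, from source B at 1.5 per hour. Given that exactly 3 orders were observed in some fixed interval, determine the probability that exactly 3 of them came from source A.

0.3156

Given the total, each event is independently from source A with probability p = λ_A/(λ_A+λ_B) = 3.2/4.7 ≈ 0.6809.
So K ~ Binomial(3, 3.2/4.7): P(K = 3) = C(3,3) · (3.2/4.7)^3 · (1.5/4.7)^0 ≈ 0.3156.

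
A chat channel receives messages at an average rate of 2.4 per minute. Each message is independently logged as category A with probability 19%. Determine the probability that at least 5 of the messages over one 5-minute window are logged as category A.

0.0814

Thinning: the messages that are logged as category A themselves form a Poisson process with rate 0.19 × 2.4 = 0.456 per minute.
Over the interval, μ = 0.456 × 5 = 2.28 (a 5-minute window = 5 minutes).
P(N ≥ 5) = 1 − P(N ≤ 4) ≈ 0.0814.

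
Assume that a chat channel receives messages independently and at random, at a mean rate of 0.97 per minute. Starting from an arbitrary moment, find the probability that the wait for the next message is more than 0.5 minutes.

The wait for the next event is exponential with rate λ = 0.97 per minute.
P(T > 0.5) = e^(−λt) = e^(−0.97 × 0.5) = e^(−0.485) ≈ 0.6157.

0.6157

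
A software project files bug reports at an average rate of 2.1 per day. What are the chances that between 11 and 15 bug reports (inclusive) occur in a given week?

0.4650

Over the interval, μ = 2.1 × 7 = 14.7 (a week = 7 days).
P(11 ≤ N ≤ 15) = Σ_{j=11}^{15} e^(−14.7) · 14.7^j/j! ≈ 0.4650.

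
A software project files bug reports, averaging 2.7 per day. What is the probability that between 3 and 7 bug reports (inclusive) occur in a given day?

0.4998

With mean μ = 2.7 per day,
P(3 ≤ N ≤ 7) = Σ_{j=3}^{7} e^(−2.7) · 2.7^j/j! ≈ 0.4998.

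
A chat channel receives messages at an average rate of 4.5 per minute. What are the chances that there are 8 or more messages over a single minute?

0.0866

With mean μ = 4.5 per minute,
P(N ≥ 8) = 1 − P(N ≤ 7) = 1 − Σ_{j=0}^{7} e^(−μ) μ^j/j! ≈ 0.0866.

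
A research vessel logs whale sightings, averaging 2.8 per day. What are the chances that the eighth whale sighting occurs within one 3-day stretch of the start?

0.6013

Over the interval, μ = 2.8 × 3 = 8.4 (a 3-day stretch = 3 days).
The eighth arrival falls in the interval iff at least 8 events occur there: P(S_8 ≤ t) = P(N ≥ 8) = 1 − P(N ≤ 7) ≈ 0.6013.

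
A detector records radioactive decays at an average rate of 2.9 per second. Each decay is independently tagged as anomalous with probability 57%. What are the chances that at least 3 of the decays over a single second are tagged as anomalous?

Thinning: the decays that are tagged as anomalous themselves form a Poisson process with rate 0.57 × 2.9 = 1.653 per second.
So μ = 1.653.
P(N ≥ 3) = 1 − P(N ≤ 2) ≈ 0.2304.

0.2304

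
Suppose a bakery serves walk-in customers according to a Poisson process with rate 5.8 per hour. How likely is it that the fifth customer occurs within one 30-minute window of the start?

0.1682

Over the interval, μ = 5.8 × 0.5 = 2.9 (a 30-minute window = 0.5 hours).
The fifth arrival falls in the interval iff at least 5 events occur there: P(S_5 ≤ t) = P(N ≥ 5) = 1 − P(N ≤ 4) ≈ 0.1682.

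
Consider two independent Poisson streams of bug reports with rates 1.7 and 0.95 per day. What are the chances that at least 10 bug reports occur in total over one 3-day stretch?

0.2772

Independent Poisson processes superpose: combined rate λ = 1.7 + 0.95 = 2.65 per day.
Over the interval, μ = 2.65 × 3 = 7.95 (a 3-day stretch = 3 days).
P(N ≥ 10) = 1 − P(N ≤ 9) ≈ 0.2772.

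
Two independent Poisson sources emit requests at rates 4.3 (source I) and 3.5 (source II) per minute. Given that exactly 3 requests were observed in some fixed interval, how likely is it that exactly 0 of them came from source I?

0.0903

Given the total, each event is independently from source I with probability p = λ_I/(λ_I+λ_II) = 4.3/7.8 ≈ 0.5513.
So K ~ Binomial(3, 4.3/7.8): P(K = 0) = C(3,0) · (4.3/7.8)^0 · (3.5/7.8)^3 ≈ 0.0903.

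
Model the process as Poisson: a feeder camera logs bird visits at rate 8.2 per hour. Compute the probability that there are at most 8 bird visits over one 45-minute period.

Over the interval, μ = 8.2 × 0.75 = 6.15 (a 45-minute period = 0.75 hours).
P(N ≤ 8) = Σ_{j=0}^{8} e^(−μ) μ^j/j! ≈ 0.8314.

0.8314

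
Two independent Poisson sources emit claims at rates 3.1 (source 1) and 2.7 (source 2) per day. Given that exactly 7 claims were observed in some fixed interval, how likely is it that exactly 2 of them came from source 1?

Given the total, each event is independently from source 1 with probability p = λ_1/(λ_1+λ_2) = 3.1/5.8 ≈ 0.5345.
So K ~ Binomial(7, 3.1/5.8): P(K = 2) = C(7,2) · (3.1/5.8)^2 · (2.7/5.8)^5 ≈ 0.1311.

0.1311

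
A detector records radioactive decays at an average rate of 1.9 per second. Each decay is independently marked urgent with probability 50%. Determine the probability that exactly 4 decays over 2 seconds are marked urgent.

Thinning: the decays that are marked urgent themselves form a Poisson process with rate 0.5 × 1.9 = 0.95 per second.
Over the interval, μ = 0.95 × 2 = 1.9 (2 seconds).
P(N = 4) = e^(−1.9) · 1.9^4/4! ≈ 0.0812.

0.0812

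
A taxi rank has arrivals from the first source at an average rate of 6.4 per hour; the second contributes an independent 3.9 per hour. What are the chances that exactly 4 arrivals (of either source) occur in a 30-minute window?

Independent Poisson processes superpose: combined rate λ = 6.4 + 3.9 = 10.3 per hour.
Over the interval, μ = 10.3 × 0.5 = 5.15 (a 30-minute window = 0.5 hours).
P(N = 4) = e^(−5.15) · 5.15^4/4! ≈ 0.1700.

0.1700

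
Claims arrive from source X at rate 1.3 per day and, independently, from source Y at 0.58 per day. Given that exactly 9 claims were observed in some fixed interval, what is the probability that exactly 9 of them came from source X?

0.0361

Given the total, each event is independently from source X with probability p = λ_X/(λ_X+λ_Y) = 1.3/1.88 ≈ 0.6915.
So K ~ Binomial(9, 1.3/1.88): P(K = 9) = C(9,9) · (1.3/1.88)^9 · (0.58/1.88)^0 ≈ 0.0361.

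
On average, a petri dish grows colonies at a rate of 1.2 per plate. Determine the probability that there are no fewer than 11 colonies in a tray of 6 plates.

0.1133

Over the interval, μ = 1.2 × 6 = 7.2 (a tray of 6 plates = 6 plates).
P(N ≥ 11) = 1 − P(N ≤ 10) = 1 − Σ_{j=0}^{10} e^(−μ) μ^j/j! ≈ 0.1133.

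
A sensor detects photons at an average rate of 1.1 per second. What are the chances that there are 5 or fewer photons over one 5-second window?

Over the interval, μ = 1.1 × 5 = 5.5 (a 5-second window = 5 seconds).
P(N ≤ 5) = Σ_{j=0}^{5} e^(−μ) μ^j/j! ≈ 0.5289.

0.5289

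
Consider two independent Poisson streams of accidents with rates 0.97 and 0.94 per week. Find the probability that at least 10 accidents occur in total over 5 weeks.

Independent Poisson processes superpose: combined rate λ = 0.97 + 0.94 = 1.91 per week.
Over the interval, μ = 1.91 × 5 = 9.55 (5 weeks).
P(N ≥ 10) = 1 − P(N ≤ 9) ≈ 0.4847.

0.4847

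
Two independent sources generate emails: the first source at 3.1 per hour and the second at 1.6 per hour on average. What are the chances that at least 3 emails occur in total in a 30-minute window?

0.4172

Independent Poisson processes superpose: combined rate λ = 3.1 + 1.6 = 4.7 per hour.
Over the interval, μ = 4.7 × 0.5 = 2.35 (a 30-minute window = 0.5 hours).
P(N ≥ 3) = 1 − P(N ≤ 2) ≈ 0.4172.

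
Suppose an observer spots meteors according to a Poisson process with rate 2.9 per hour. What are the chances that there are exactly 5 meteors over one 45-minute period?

Over the interval, μ = 2.9 × 0.75 = 2.175 (a 45-minute period = 0.75 hours).
P(N = 5) = e^(−μ) μ^5/5! = e^(−2.175) · 2.175^5/120 ≈ 0.0461.

0.0461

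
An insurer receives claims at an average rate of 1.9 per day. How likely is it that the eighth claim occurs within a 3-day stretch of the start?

Over the interval, μ = 1.9 × 3 = 5.7 (a 3-day stretch = 3 days).
The eighth arrival falls in the interval iff at least 8 events occur there: P(S_8 ≤ t) = P(N ≥ 8) = 1 − P(N ≤ 7) ≈ 0.2159.

0.2159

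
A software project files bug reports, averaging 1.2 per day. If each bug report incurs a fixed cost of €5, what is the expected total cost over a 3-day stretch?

€18

E[N] = 1.2 × 3 = 3.6 (a 3-day stretch = 3 days); E[cost] = 3.6 × €5 = €18.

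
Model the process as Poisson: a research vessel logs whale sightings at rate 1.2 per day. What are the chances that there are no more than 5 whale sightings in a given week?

0.1573

Over the interval, μ = 1.2 × 7 = 8.4 (a week = 7 days).
P(N ≤ 5) = Σ_{j=0}^{5} e^(−μ) μ^j/j! ≈ 0.1573.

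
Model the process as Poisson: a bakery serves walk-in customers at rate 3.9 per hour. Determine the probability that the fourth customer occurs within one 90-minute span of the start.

Over the interval, μ = 3.9 × 1.5 = 5.85 (a 90-minute span = 1.5 hours).
The fourth arrival falls in the interval iff at least 4 events occur there: P(S_4 ≤ t) = P(N ≥ 4) = 1 − P(N ≤ 3) ≈ 0.8349.

0.8349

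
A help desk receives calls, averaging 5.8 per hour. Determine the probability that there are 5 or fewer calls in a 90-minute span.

Over the interval, μ = 5.8 × 1.5 = 8.7 (a 90-minute span = 1.5 hours).
P(N ≤ 5) = Σ_{j=0}^{5} e^(−μ) μ^j/j! ≈ 0.1352.

0.1352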